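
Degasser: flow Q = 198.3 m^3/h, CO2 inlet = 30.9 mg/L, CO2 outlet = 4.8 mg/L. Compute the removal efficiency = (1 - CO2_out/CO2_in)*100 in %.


CO2_out / CO2_in = 4.8 / 30.9 = 0.15533981
Fraction remaining = 0.15533981
efficiency = (1 - 0.15533981) * 100 = 84.466 %

84.466 %


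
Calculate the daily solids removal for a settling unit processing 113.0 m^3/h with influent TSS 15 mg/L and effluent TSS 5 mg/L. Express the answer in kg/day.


Concentration drop: TSS_in - TSS_out = 15 - 5 = 10 mg/L
Hourly solids removed = Q * dTSS = 113.0 m^3/h * 10 mg/L = 1130 g/h  (m^3/h * mg/L = g/h)
Daily solids removed = 1130 * 24 = 27120 g/day
Convert g to kg: 27120 / 1000 = 27.12 kg/day

27.12 kg/day


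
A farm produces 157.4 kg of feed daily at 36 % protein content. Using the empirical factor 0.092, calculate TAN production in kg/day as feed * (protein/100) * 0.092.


Protein in feed = 157.4 * 36/100 = 56.664 kg/day
TAN = protein * 0.092 = 56.664 * 0.092 = 5.213088 kg/day

5.213088 kg/day


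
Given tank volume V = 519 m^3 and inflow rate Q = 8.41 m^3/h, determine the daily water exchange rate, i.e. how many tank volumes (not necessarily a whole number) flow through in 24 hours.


Daily flow volume = 8.41 m^3/h * 24 h = 201.84 m^3/day
Exchanges = daily flow / tank volume = 201.84 / 519 = 0.388902 exchanges/day

0.388902 exchanges/day


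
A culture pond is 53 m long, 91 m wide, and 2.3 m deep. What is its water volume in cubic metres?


Base area = L * W = 53 * 91 = 4823 m^2
Volume = area * depth = 4823 * 2.3 = 11092.9 m^3

11092.9 m^3


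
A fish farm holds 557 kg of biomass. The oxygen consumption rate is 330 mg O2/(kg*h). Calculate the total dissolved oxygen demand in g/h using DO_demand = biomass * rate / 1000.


Total O2 consumption (mg/h) = 557 kg * 330 mg/(kg*h) = 183810 mg/h
Convert to g/h: 183810 / 1000 = 183.81 g/h

183.81 g/h


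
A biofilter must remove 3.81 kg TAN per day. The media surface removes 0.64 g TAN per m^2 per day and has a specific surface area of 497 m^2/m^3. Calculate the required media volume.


A = 3.81*1000 / 0.64 = 5953.125 m^2
V = 5953.125 / 497 = 11.9781

11.9781 m^3


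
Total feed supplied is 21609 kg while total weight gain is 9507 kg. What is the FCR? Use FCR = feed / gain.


FCR = feed consumed / weight gained
FCR = 21609 kg / 9507 kg = 2.27296

2.27296


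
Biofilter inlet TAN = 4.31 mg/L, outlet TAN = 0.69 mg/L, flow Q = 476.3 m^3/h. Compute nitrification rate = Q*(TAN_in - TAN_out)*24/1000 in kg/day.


Concentration drop: TAN_in - TAN_out = 4.31 - 0.69 = 3.62 mg/L
Hourly TAN removed = Q * dTAN = 476.3 m^3/h * 3.62 mg/L = 1724.206 g/h  (m^3/h * mg/L = g/h)
Daily TAN removed = 1724.206 * 24 = 41380.944 g/day
Convert to kg/day: 41380.944 / 1000 = 41.380944 kg/day

41.380944 kg/day


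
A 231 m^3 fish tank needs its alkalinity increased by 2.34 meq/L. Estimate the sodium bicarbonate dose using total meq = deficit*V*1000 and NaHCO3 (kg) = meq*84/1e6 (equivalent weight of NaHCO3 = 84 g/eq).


Tank volume in L = 231 m^3 * 1000 = 231000 L
Total meq required = 2.34 meq/L * 231000 L = 540540 meq
NaHCO3 mass = 540540 meq * 84 mg/meq / 1e6 = 45.4054 kg

45.4054 kg


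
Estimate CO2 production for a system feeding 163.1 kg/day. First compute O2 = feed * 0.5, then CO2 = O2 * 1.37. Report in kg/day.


O2 = 163.1 * 0.5 = 81.55
CO2 = 81.55 * 1.37 = 111.7235

111.7235 kg/day


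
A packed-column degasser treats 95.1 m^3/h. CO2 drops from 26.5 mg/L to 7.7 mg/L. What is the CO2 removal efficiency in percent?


CO2_out / CO2_in = 7.7 / 26.5 = 0.29056604
Fraction remaining = 0.29056604
efficiency = (1 - 0.29056604) * 100 = 70.9434 %

70.9434 %


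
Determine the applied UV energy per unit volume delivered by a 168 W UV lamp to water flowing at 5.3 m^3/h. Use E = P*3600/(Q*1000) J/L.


Energy delivered per hour = 168 W * 3600 s = 604800 J/h
Volume treated per hour = 5.3 m^3/h * 1000 = 5300 L/h
dose = 604800 / 5300 = 114.113 J/L

114.113 J/L


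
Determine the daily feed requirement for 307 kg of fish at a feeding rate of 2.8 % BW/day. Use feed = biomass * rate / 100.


Feeding rate fraction = 2.8% / 100 = 0.028
Daily feed = 307 kg * 0.028 = 8.596 kg/day

8.596 kg/day


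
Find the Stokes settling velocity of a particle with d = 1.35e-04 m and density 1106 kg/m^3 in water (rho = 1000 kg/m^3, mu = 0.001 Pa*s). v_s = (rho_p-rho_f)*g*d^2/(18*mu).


Density difference: rho_p - rho_f = 1106 - 1000 = 106 kg/m^3
d^2 = (1.35e-04)^2 = 1.8225e-08 m^2
Numerator = (rho_p - rho_f) * g * d^2 = 106 * 9.81 * 1.8225e-08 = 1.8951449e-05
Denominator = 18 * mu = 18 * 0.001 = 0.018
v_s = 1.8951449e-05 / 0.018 = 0.00105286 m/s
Check: Re = rho_f * v_s * d / mu = 1000 * 0.00105286 * 1.35e-04 / 0.001 = 0.142 < 1, so Stokes' law applies.

0.00105286 m/s


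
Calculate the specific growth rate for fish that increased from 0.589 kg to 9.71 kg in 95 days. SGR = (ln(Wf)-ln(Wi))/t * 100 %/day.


ln(W_f) = ln(9.71) = 2.2731563
ln(W_i) = ln(0.589) = -0.5293291
ln(W_f) - ln(W_i) = 2.2731563 - -0.5293291 = 2.8024854
SGR = 2.8024854 / 95 * 100 = 2.94998 %/day

2.94998 %/day


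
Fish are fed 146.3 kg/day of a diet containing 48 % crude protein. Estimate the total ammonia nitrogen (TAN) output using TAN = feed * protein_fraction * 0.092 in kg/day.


Protein in feed = 146.3 * 48/100 = 70.224 kg/day
TAN = protein * 0.092 = 70.224 * 0.092 = 6.460608 kg/day

6.460608 kg/day


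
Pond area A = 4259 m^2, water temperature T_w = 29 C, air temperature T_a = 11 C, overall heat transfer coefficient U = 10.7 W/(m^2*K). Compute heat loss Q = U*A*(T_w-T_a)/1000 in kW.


Temperature difference dT = 29 - 11 = 18 K
Heat loss (W) = U * A * dT = 10.7 * 4259 * 18 = 820283.4 W
Convert to kW: 820283.4 / 1000 = 820.2834 kW

820.2834 kW


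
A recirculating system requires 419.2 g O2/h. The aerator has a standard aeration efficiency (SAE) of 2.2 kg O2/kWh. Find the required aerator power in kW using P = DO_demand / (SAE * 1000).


SAE in g O2/kWh = 2.2 * 1000 = 2200 g/kWh
P = DO_demand / SAE_g = 419.2 / 2200 = 0.190545 kW

0.190545 kW


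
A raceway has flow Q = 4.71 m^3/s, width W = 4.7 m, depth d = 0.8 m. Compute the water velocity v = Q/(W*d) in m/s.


Cross-sectional area = W * d = 4.7 * 0.8 = 3.76 m^2
Velocity = Q / A = 4.71 / 3.76 = 1.25266 m/s

1.25266 m/s


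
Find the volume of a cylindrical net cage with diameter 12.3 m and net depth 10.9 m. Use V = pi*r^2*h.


r = d/2 = 12.3/2 = 6.15 m
Base area = pi*r^2 = pi*6.15^2 = 118.82289 m^2
Volume = 118.82289 * 10.9 = 1295.17 m^3

1295.17 m^3


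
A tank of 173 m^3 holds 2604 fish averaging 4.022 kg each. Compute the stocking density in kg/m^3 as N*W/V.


Total biomass = 2604 fish * 4.022 kg = 10473.288 kg
Density = total biomass / volume = 10473.288 / 173 = 60.5392 kg/m^3

60.5392 kg/m^3


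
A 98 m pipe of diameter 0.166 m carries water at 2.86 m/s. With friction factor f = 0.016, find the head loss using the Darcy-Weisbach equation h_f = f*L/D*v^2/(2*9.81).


v^2 = 2.86^2 = 8.1796 m^2/s^2
L/D = 98/0.166 = 590.36145
h_f = f*(L/D)*v^2/(2g) = 0.016 * 590.36145 * 8.1796 / 19.62 = 3.93796 m

3.93796 m


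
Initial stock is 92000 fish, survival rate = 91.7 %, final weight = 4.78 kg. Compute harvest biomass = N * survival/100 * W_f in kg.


Survivors = 92000 * 91.7/100 = 84364 fish
Harvest biomass = survivors * W_f = 84364 * 4.78 = 403259.92 kg

403259.92 kg


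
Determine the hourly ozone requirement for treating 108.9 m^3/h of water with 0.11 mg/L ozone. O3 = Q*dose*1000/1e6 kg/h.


O3 demand (mg/h) = Q * dose * 1000 = 108.9 * 0.11 * 1000 = 11979 mg/h
Convert mg to kg: 11979 / 1e6 = 0.011979 kg/h

0.011979 kg/h


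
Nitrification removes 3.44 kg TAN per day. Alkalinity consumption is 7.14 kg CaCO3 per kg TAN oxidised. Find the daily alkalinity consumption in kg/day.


Alkalinity factor: 7.14 kg CaCO3 consumed per kg TAN nitrified
alk = 3.44 kg TAN * 7.14 = 24.5616 kg CaCO3/day

24.5616 kg CaCO3/day


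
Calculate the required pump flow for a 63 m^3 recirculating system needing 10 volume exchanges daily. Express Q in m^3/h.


Daily recirculation volume = 63 m^3 * 10 = 630 m^3/day
Flow rate Q = daily volume / 24 h = 630 / 24 = 26.25 m^3/h

26.25 m^3/h


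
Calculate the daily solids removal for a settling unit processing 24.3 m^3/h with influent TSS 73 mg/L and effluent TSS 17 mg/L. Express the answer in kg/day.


Concentration drop: TSS_in - TSS_out = 73 - 17 = 56 mg/L
Hourly solids removed = Q * dTSS = 24.3 m^3/h * 56 mg/L = 1360.8 g/h  (m^3/h * mg/L = g/h)
Daily solids removed = 1360.8 * 24 = 32659.2 g/day
Convert g to kg: 32659.2 / 1000 = 32.6592 kg/day

32.6592 kg/day


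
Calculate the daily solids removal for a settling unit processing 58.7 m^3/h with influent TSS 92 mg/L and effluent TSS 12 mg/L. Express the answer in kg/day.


Concentration drop: TSS_in - TSS_out = 92 - 12 = 80 mg/L
Hourly solids removed = Q * dTSS = 58.7 m^3/h * 80 mg/L = 4696 g/h  (m^3/h * mg/L = g/h)
Daily solids removed = 4696 * 24 = 112704 g/day
Convert g to kg: 112704 / 1000 = 112.704 kg/day

112.704 kg/day


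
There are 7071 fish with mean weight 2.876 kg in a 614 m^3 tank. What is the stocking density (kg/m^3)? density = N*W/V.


Total biomass = 7071 fish * 2.876 kg = 20336.196 kg
Density = total biomass / volume = 20336.196 / 614 = 33.1208 kg/m^3

33.1208 kg/m^3


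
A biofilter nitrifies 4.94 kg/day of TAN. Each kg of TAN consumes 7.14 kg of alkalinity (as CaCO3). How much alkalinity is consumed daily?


Alkalinity factor: 7.14 kg CaCO3 consumed per kg TAN nitrified
alk = 4.94 kg TAN * 7.14 = 35.2716 kg CaCO3/day

35.2716 kg CaCO3/day


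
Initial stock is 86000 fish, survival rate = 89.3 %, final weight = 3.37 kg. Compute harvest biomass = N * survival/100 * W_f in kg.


Survivors = 86000 * 89.3/100 = 76798 fish
Harvest biomass = survivors * W_f = 76798 * 3.37 = 258809.26 kg

258809.26 kg


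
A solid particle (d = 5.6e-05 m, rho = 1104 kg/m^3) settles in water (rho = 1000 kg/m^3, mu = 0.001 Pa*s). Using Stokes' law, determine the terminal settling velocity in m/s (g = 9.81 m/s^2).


Density difference: rho_p - rho_f = 1104 - 1000 = 104 kg/m^3
d^2 = (5.6e-05)^2 = 3.136e-09 m^2
Numerator = (rho_p - rho_f) * g * d^2 = 104 * 9.81 * 3.136e-09 = 3.1994726e-06
Denominator = 18 * mu = 18 * 0.001 = 0.018
v_s = 3.1994726e-06 / 0.018 = 1.77748e-04 m/s
Check: Re = rho_f * v_s * d / mu = 1000 * 1.77748e-04 * 5.6e-05 / 0.001 = 0.00995 < 1, so Stokes' law applies.

1.77748e-04 m/s


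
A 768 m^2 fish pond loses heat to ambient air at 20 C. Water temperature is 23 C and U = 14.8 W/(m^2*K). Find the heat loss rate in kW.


Temperature difference dT = 23 - 20 = 3 K
Heat loss (W) = U * A * dT = 14.8 * 768 * 3 = 34099.2 W
Convert to kW: 34099.2 / 1000 = 34.0992 kW

34.0992 kW


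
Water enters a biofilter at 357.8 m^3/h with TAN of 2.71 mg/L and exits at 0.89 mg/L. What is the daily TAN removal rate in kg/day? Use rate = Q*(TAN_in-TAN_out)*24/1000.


Concentration drop: TAN_in - TAN_out = 2.71 - 0.89 = 1.82 mg/L
Hourly TAN removed = Q * dTAN = 357.8 m^3/h * 1.82 mg/L = 651.196 g/h  (m^3/h * mg/L = g/h)
Daily TAN removed = 651.196 * 24 = 15628.704 g/day
Convert to kg/day: 15628.704 / 1000 = 15.628704 kg/day

15.628704 kg/day


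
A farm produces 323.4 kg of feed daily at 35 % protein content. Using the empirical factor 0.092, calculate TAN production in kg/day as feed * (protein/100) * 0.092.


Protein in feed = 323.4 * 35/100 = 113.19 kg/day
TAN = protein * 0.092 = 113.19 * 0.092 = 10.41348 kg/day

10.41348 kg/day


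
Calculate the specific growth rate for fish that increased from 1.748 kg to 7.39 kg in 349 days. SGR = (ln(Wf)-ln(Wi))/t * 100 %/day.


ln(W_f) = ln(7.39) = 2.0001277
ln(W_i) = ln(1.748) = 0.55847228
ln(W_f) - ln(W_i) = 2.0001277 - 0.55847228 = 1.4416554
SGR = 1.4416554 / 349 * 100 = 0.413082 %/day

0.413082 %/day


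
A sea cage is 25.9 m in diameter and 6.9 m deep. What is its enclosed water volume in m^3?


r = d/2 = 25.9/2 = 12.95 m
Base area = pi*r^2 = pi*12.95^2 = 526.85294 m^2
Volume = 526.85294 * 6.9 = 3635.29 m^3

3635.29 m^3


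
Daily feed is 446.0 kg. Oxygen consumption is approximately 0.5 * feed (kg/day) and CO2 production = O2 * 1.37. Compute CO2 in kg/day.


O2 = 446.0 * 0.5 = 223
CO2 = 223 * 1.37 = 305.51

305.51 kg/day


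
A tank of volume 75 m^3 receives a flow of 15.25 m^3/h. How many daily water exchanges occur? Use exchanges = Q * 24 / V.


Daily flow volume = 15.25 m^3/h * 24 h = 366 m^3/day
Exchanges = daily flow / tank volume = 366 / 75 = 4.88 exchanges/day

4.88 exchanges/day


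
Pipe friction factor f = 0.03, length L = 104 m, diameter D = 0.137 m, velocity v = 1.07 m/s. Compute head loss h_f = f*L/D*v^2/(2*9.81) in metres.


v^2 = 1.07^2 = 1.1449 m^2/s^2
L/D = 104/0.137 = 759.12409
h_f = f*(L/D)*v^2/(2g) = 0.03 * 759.12409 * 1.1449 / 19.62 = 1.32893 m

1.32893 m


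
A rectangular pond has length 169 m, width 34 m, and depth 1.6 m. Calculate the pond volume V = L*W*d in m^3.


Base area = L * W = 169 * 34 = 5746 m^2
Volume = area * depth = 5746 * 1.6 = 9193.6 m^3

9193.6 m^3


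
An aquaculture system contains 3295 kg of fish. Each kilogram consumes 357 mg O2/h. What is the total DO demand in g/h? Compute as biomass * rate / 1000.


Total O2 consumption (mg/h) = 3295 kg * 357 mg/(kg*h) = 1176315 mg/h
Convert to g/h: 1176315 / 1000 = 1176.315 g/h

1176.315 g/h


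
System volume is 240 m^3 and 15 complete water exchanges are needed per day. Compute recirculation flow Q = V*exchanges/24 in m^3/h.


Daily recirculation volume = 240 m^3 * 15 = 3600 m^3/day
Flow rate Q = daily volume / 24 h = 3600 / 24 = 150 m^3/h

150 m^3/h


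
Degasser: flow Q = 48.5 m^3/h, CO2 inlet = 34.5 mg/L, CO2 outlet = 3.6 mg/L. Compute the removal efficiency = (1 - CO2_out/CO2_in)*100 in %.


CO2_out / CO2_in = 3.6 / 34.5 = 0.10434783
Fraction remaining = 0.10434783
efficiency = (1 - 0.10434783) * 100 = 89.5652 %

89.5652 %


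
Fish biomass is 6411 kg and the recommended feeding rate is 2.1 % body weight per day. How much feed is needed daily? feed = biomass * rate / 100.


Feeding rate fraction = 2.1% / 100 = 0.021
Daily feed = 6411 kg * 0.021 = 134.631 kg/day

134.631 kg/day


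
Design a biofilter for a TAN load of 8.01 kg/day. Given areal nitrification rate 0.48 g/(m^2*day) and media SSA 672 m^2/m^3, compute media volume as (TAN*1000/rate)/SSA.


A = 8.01*1000 / 0.48 = 16687.5 m^2
V = 16687.5 / 672 = 24.8326

24.8326 m^3


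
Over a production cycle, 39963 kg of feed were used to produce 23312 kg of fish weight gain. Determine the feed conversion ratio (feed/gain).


FCR = feed consumed / weight gained
FCR = 39963 kg / 23312 kg = 1.71427

1.71427


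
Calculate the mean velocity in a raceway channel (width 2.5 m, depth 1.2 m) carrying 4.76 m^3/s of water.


Cross-sectional area = W * d = 2.5 * 1.2 = 3 m^2
Velocity = Q / A = 4.76 / 3 = 1.58667 m/s

1.58667 m/s


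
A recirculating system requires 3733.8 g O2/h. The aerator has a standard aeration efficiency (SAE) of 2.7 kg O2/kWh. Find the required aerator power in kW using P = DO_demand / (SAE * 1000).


SAE in g O2/kWh = 2.7 * 1000 = 2700 g/kWh
P = DO_demand / SAE_g = 3733.8 / 2700 = 1.38289 kW

1.38289 kW


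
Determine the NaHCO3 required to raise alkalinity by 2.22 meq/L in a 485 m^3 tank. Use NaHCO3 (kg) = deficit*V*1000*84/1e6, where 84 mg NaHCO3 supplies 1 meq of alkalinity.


Tank volume in L = 485 m^3 * 1000 = 485000 L
Total meq required = 2.22 meq/L * 485000 L = 1076700 meq
NaHCO3 mass = 1076700 meq * 84 mg/meq / 1e6 = 90.4428 kg

90.4428 kg


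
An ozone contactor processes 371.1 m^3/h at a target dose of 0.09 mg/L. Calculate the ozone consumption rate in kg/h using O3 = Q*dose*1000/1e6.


O3 demand (mg/h) = Q * dose * 1000 = 371.1 * 0.09 * 1000 = 33399 mg/h
Convert mg to kg: 33399 / 1e6 = 0.033399 kg/h

0.033399 kg/h


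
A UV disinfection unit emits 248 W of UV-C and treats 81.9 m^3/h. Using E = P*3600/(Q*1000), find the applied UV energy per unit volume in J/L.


Energy delivered per hour = 248 W * 3600 s = 892800 J/h
Volume treated per hour = 81.9 m^3/h * 1000 = 81900 L/h
dose = 892800 / 81900 = 10.9011 J/L

10.9011 J/L


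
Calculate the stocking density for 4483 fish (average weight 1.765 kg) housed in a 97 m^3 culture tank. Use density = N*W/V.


Total biomass = 4483 fish * 1.765 kg = 7912.495 kg
Density = total biomass / volume = 7912.495 / 97 = 81.5721 kg/m^3

81.5721 kg/m^3


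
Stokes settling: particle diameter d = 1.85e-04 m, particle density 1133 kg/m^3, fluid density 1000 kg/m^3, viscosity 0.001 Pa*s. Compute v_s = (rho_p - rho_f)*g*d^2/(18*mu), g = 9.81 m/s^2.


Density difference: rho_p - rho_f = 1133 - 1000 = 133 kg/m^3
d^2 = (1.85e-04)^2 = 3.4225e-08 m^2
Numerator = (rho_p - rho_f) * g * d^2 = 133 * 9.81 * 3.4225e-08 = 4.4654384e-05
Denominator = 18 * mu = 18 * 0.001 = 0.018
v_s = 4.4654384e-05 / 0.018 = 0.0024808 m/s
Check: Re = rho_f * v_s * d / mu = 1000 * 0.0024808 * 1.85e-04 / 0.001 = 0.459 < 1, so Stokes' law applies.

0.0024808 m/s


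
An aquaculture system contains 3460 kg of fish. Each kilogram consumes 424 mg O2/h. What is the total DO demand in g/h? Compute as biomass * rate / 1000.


Total O2 consumption (mg/h) = 3460 kg * 424 mg/(kg*h) = 1467040 mg/h
Convert to g/h: 1467040 / 1000 = 1467.04 g/h

1467.04 g/h


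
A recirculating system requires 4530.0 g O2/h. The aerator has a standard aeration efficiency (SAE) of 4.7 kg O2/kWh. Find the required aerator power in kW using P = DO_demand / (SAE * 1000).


SAE in g O2/kWh = 4.7 * 1000 = 4700 g/kWh
P = DO_demand / SAE_g = 4530.0 / 4700 = 0.96383 kW

0.96383 kW


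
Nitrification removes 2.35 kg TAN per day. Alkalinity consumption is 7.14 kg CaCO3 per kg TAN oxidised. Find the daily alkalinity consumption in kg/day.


Alkalinity factor: 7.14 kg CaCO3 consumed per kg TAN nitrified
alk = 2.35 kg TAN * 7.14 = 16.779 kg CaCO3/day

16.779 kg CaCO3/day


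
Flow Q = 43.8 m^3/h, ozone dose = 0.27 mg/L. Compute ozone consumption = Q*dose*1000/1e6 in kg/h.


O3 demand (mg/h) = Q * dose * 1000 = 43.8 * 0.27 * 1000 = 11826 mg/h
Convert mg to kg: 11826 / 1e6 = 0.011826 kg/h

0.011826 kg/h


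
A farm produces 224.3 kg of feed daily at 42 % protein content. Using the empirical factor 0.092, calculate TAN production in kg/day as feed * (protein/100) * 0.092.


Protein in feed = 224.3 * 42/100 = 94.206 kg/day
TAN = protein * 0.092 = 94.206 * 0.092 = 8.666952 kg/day

8.666952 kg/day


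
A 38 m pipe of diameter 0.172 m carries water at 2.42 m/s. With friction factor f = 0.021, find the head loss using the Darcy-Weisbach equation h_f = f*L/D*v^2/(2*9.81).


v^2 = 2.42^2 = 5.8564 m^2/s^2
L/D = 38/0.172 = 220.93023
h_f = f*(L/D)*v^2/(2g) = 0.021 * 220.93023 * 5.8564 / 19.62 = 1.38486 m

1.38486 m


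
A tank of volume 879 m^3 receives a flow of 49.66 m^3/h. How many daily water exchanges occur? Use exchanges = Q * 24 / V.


Daily flow volume = 49.66 m^3/h * 24 h = 1191.84 m^3/day
Exchanges = daily flow / tank volume = 1191.84 / 879 = 1.3559 exchanges/day

1.3559 exchanges/day


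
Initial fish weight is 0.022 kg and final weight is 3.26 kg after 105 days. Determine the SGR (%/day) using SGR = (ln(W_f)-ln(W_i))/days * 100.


ln(W_f) = ln(3.26) = 1.1817272
ln(W_i) = ln(0.022) = -3.8167128
ln(W_f) - ln(W_i) = 1.1817272 - -3.8167128 = 4.99844
SGR = 4.99844 / 105 * 100 = 4.76042 %/day

4.76042 %/day


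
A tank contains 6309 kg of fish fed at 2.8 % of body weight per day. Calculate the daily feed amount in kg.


Feeding rate fraction = 2.8% / 100 = 0.028
Daily feed = 6309 kg * 0.028 = 176.652 kg/day

176.652 kg/day


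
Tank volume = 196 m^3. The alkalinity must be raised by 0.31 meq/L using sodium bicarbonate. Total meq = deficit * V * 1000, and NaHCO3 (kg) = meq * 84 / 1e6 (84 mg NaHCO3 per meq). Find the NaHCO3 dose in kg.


Tank volume in L = 196 m^3 * 1000 = 196000 L
Total meq required = 0.31 meq/L * 196000 L = 60760 meq
NaHCO3 mass = 60760 meq * 84 mg/meq / 1e6 = 5.10384 kg

5.10384 kg


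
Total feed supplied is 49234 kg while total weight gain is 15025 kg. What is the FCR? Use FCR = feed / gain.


FCR = feed consumed / weight gained
FCR = 49234 kg / 15025 kg = 3.27681

3.27681


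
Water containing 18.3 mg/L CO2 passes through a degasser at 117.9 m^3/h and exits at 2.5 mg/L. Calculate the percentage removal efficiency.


CO2_out / CO2_in = 2.5 / 18.3 = 0.13661202
Fraction remaining = 0.13661202
efficiency = (1 - 0.13661202) * 100 = 86.3388 %

86.3388 %


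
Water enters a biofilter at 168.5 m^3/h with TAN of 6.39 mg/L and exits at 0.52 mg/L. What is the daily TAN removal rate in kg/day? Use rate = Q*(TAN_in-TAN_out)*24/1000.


Concentration drop: TAN_in - TAN_out = 6.39 - 0.52 = 5.87 mg/L
Hourly TAN removed = Q * dTAN = 168.5 m^3/h * 5.87 mg/L = 989.095 g/h  (m^3/h * mg/L = g/h)
Daily TAN removed = 989.095 * 24 = 23738.28 g/day
Convert to kg/day: 23738.28 / 1000 = 23.73828 kg/day

23.73828 kg/day


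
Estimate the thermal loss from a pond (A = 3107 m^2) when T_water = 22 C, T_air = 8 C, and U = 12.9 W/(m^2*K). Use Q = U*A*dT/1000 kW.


Temperature difference dT = 22 - 8 = 14 K
Heat loss (W) = U * A * dT = 12.9 * 3107 * 14 = 561124.2 W
Convert to kW: 561124.2 / 1000 = 561.1242 kW

561.1242 kW


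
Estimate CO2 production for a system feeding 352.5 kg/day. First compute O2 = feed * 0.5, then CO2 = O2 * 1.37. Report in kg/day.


O2 = 352.5 * 0.5 = 176.25
CO2 = 176.25 * 1.37 = 241.4625

241.4625 kg/day


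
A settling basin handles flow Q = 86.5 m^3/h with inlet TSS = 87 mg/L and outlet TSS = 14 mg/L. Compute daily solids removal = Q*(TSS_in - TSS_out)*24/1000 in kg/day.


Concentration drop: TSS_in - TSS_out = 87 - 14 = 73 mg/L
Hourly solids removed = Q * dTSS = 86.5 m^3/h * 73 mg/L = 6314.5 g/h  (m^3/h * mg/L = g/h)
Daily solids removed = 6314.5 * 24 = 151548 g/day
Convert g to kg: 151548 / 1000 = 151.548 kg/day

151.548 kg/day


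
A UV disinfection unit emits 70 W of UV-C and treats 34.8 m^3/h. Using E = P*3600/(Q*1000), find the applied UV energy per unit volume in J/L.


Energy delivered per hour = 70 W * 3600 s = 252000 J/h
Volume treated per hour = 34.8 m^3/h * 1000 = 34800 L/h
dose = 252000 / 34800 = 7.24138 J/L

7.24138 J/L


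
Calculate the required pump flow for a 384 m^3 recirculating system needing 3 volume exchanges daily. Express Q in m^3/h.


Daily recirculation volume = 384 m^3 * 3 = 1152 m^3/day
Flow rate Q = daily volume / 24 h = 1152 / 24 = 48 m^3/h

48 m^3/h


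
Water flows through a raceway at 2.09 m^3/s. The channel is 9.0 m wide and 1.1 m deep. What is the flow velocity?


Cross-sectional area = W * d = 9.0 * 1.1 = 9.9 m^2
Velocity = Q / A = 2.09 / 9.9 = 0.211111 m/s

0.211111 m/s


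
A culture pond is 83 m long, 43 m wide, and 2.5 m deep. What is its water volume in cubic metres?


Base area = L * W = 83 * 43 = 3569 m^2
Volume = area * depth = 3569 * 2.5 = 8922.5 m^3

8922.5 m^3


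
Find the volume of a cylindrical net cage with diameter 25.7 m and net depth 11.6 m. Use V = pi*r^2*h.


r = d/2 = 25.7/2 = 12.85 m
Base area = pi*r^2 = pi*12.85^2 = 518.74763 m^2
Volume = 518.74763 * 11.6 = 6017.47 m^3

6017.47 m^3


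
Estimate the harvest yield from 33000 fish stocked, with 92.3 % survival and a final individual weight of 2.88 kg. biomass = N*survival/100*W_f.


Survivors = 33000 * 92.3/100 = 30459 fish
Harvest biomass = survivors * W_f = 30459 * 2.88 = 87721.92 kg

87721.92 kg


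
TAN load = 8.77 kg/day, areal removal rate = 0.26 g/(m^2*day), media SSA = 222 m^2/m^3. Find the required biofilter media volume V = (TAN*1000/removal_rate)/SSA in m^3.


A = 8.77*1000 / 0.26 = 33730.769 m^2
V = 33730.769 / 222 = 151.94

151.94 m^3


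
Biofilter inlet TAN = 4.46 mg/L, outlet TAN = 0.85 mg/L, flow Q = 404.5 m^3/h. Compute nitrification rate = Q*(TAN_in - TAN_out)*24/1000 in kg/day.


Concentration drop: TAN_in - TAN_out = 4.46 - 0.85 = 3.61 mg/L
Hourly TAN removed = Q * dTAN = 404.5 m^3/h * 3.61 mg/L = 1460.245 g/h  (m^3/h * mg/L = g/h)
Daily TAN removed = 1460.245 * 24 = 35045.88 g/day
Convert to kg/day: 35045.88 / 1000 = 35.04588 kg/day

35.04588 kg/day


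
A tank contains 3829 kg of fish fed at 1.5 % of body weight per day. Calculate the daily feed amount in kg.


Feeding rate fraction = 1.5% / 100 = 0.015
Daily feed = 3829 kg * 0.015 = 57.435 kg/day

57.435 kg/day


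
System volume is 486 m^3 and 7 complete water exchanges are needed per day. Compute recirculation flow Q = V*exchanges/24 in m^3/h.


Daily recirculation volume = 486 m^3 * 7 = 3402 m^3/day
Flow rate Q = daily volume / 24 h = 3402 / 24 = 141.75 m^3/h

141.75 m^3/h


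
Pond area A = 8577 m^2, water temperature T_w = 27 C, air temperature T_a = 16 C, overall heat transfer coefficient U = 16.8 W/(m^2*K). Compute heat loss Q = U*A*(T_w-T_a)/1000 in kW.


Temperature difference dT = 27 - 16 = 11 K
Heat loss (W) = U * A * dT = 16.8 * 8577 * 11 = 1585029.6 W
Convert to kW: 1585029.6 / 1000 = 1585.0296 kW

1585.0296 kW


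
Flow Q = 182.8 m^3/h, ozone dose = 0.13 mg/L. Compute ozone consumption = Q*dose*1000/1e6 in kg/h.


O3 demand (mg/h) = Q * dose * 1000 = 182.8 * 0.13 * 1000 = 23764 mg/h
Convert mg to kg: 23764 / 1e6 = 0.023764 kg/h

0.023764 kg/h


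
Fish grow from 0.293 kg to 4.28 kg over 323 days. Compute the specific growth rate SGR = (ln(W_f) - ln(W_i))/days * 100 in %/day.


ln(W_f) = ln(4.28) = 1.453953
ln(W_i) = ln(0.293) = -1.2275827
ln(W_f) - ln(W_i) = 1.453953 - -1.2275827 = 2.6815357
SGR = 2.6815357 / 323 * 100 = 0.830197 %/day

0.830197 %/day


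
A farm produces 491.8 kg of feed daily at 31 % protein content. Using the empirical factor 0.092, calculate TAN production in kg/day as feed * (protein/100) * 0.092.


Protein in feed = 491.8 * 31/100 = 152.458 kg/day
TAN = protein * 0.092 = 152.458 * 0.092 = 14.026136 kg/day

14.026136 kg/day


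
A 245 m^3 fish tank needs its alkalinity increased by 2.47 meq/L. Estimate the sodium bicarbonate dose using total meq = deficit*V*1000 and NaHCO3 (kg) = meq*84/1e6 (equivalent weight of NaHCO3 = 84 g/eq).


Tank volume in L = 245 m^3 * 1000 = 245000 L
Total meq required = 2.47 meq/L * 245000 L = 605150 meq
NaHCO3 mass = 605150 meq * 84 mg/meq / 1e6 = 50.8326 kg

50.8326 kg


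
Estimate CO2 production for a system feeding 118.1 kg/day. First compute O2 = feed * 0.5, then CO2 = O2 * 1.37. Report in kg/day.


O2 = 118.1 * 0.5 = 59.05
CO2 = 59.05 * 1.37 = 80.8985

80.8985 kg/day


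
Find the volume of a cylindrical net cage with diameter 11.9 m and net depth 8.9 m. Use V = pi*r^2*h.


r = d/2 = 11.9/2 = 5.95 m
Base area = pi*r^2 = pi*5.95^2 = 111.22023 m^2
Volume = 111.22023 * 8.9 = 989.86 m^3

989.86 m^3


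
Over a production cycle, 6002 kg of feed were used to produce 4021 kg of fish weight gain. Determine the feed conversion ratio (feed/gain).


FCR = feed consumed / weight gained
FCR = 6002 kg / 4021 kg = 1.49266

1.49266


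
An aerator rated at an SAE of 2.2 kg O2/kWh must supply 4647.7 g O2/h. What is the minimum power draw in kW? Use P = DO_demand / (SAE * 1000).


SAE in g O2/kWh = 2.2 * 1000 = 2200 g/kWh
P = DO_demand / SAE_g = 4647.7 / 2200 = 2.11259 kW

2.11259 kW


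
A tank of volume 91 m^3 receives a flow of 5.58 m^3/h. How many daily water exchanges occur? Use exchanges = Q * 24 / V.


Daily flow volume = 5.58 m^3/h * 24 h = 133.92 m^3/day
Exchanges = daily flow / tank volume = 133.92 / 91 = 1.47165 exchanges/day

1.47165 exchanges/day


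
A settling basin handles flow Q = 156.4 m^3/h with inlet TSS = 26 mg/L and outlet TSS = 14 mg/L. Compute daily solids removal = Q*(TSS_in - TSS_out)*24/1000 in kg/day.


Concentration drop: TSS_in - TSS_out = 26 - 14 = 12 mg/L
Hourly solids removed = Q * dTSS = 156.4 m^3/h * 12 mg/L = 1876.8 g/h  (m^3/h * mg/L = g/h)
Daily solids removed = 1876.8 * 24 = 45043.2 g/day
Convert g to kg: 45043.2 / 1000 = 45.0432 kg/day

45.0432 kg/day


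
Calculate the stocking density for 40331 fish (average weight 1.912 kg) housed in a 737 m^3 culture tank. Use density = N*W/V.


Total biomass = 40331 fish * 1.912 kg = 77112.872 kg
Density = total biomass / volume = 77112.872 / 737 = 104.631 kg/m^3

104.631 kg/m^3


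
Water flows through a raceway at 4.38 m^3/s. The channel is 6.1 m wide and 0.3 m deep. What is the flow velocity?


Cross-sectional area = W * d = 6.1 * 0.3 = 1.83 m^2
Velocity = Q / A = 4.38 / 1.83 = 2.39344 m/s

2.39344 m/s


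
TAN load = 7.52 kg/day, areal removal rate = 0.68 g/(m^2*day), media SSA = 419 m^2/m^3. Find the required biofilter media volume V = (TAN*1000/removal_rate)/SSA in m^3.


A = 7.52*1000 / 0.68 = 11058.824 m^2
V = 11058.824 / 419 = 26.3934

26.3934 m^3


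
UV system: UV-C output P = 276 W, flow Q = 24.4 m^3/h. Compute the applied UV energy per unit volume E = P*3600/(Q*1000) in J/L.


Energy delivered per hour = 276 W * 3600 s = 993600 J/h
Volume treated per hour = 24.4 m^3/h * 1000 = 24400 L/h
dose = 993600 / 24400 = 40.7213 J/L

40.7213 J/L


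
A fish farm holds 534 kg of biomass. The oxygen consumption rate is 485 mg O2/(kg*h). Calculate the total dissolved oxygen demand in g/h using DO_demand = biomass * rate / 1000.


Total O2 consumption (mg/h) = 534 kg * 485 mg/(kg*h) = 258990 mg/h
Convert to g/h: 258990 / 1000 = 258.99 g/h

258.99 g/h


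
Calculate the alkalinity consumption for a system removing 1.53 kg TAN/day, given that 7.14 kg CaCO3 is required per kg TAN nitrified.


Alkalinity factor: 7.14 kg CaCO3 consumed per kg TAN nitrified
alk = 1.53 kg TAN * 7.14 = 10.9242 kg CaCO3/day

10.9242 kg CaCO3/day


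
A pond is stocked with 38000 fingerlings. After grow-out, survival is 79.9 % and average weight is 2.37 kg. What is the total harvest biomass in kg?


Survivors = 38000 * 79.9/100 = 30362 fish
Harvest biomass = survivors * W_f = 30362 * 2.37 = 71957.94 kg

71957.94 kg


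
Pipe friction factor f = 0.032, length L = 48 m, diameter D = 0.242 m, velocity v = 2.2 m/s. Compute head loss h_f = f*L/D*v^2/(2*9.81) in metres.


v^2 = 2.2^2 = 4.84 m^2/s^2
L/D = 48/0.242 = 198.34711
h_f = f*(L/D)*v^2/(2g) = 0.032 * 198.34711 * 4.84 / 19.62 = 1.56575 m

1.56575 m


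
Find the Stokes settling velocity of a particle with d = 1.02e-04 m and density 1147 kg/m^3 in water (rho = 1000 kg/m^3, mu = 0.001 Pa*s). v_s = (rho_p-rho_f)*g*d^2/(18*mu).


Density difference: rho_p - rho_f = 1147 - 1000 = 147 kg/m^3
d^2 = (1.02e-04)^2 = 1.0404e-08 m^2
Numerator = (rho_p - rho_f) * g * d^2 = 147 * 9.81 * 1.0404e-08 = 1.5003296e-05
Denominator = 18 * mu = 18 * 0.001 = 0.018
v_s = 1.5003296e-05 / 0.018 = 8.33516e-04 m/s
Check: Re = rho_f * v_s * d / mu = 1000 * 8.33516e-04 * 1.02e-04 / 0.001 = 0.085 < 1, so Stokes' law applies.

8.33516e-04 m/s


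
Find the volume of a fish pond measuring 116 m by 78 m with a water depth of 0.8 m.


Base area = L * W = 116 * 78 = 9048 m^2
Volume = area * depth = 9048 * 0.8 = 7238.4 m^3

7238.4 m^3


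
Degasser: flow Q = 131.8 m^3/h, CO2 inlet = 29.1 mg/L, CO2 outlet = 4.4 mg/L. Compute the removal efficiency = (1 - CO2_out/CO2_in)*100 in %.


CO2_out / CO2_in = 4.4 / 29.1 = 0.15120275
Fraction remaining = 0.15120275
efficiency = (1 - 0.15120275) * 100 = 84.8797 %

84.8797 %


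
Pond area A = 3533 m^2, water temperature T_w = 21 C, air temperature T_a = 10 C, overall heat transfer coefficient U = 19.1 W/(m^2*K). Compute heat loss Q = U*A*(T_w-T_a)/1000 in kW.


Temperature difference dT = 21 - 10 = 11 K
Heat loss (W) = U * A * dT = 19.1 * 3533 * 11 = 742283.3 W
Convert to kW: 742283.3 / 1000 = 742.2833 kW

742.2833 kW


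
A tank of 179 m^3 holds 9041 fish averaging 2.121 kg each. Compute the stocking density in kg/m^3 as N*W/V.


Total biomass = 9041 fish * 2.121 kg = 19175.961 kg
Density = total biomass / volume = 19175.961 / 179 = 107.128 kg/m^3

107.128 kg/m^3


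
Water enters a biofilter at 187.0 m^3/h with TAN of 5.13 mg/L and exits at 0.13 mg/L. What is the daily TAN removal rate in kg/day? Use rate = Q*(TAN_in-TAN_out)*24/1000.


Concentration drop: TAN_in - TAN_out = 5.13 - 0.13 = 5 mg/L
Hourly TAN removed = Q * dTAN = 187.0 m^3/h * 5 mg/L = 935 g/h  (m^3/h * mg/L = g/h)
Daily TAN removed = 935 * 24 = 22440 g/day
Convert to kg/day: 22440 / 1000 = 22.44 kg/day

22.44 kg/day


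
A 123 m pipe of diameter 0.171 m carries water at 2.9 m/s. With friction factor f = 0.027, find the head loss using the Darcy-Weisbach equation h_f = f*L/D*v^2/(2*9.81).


v^2 = 2.9^2 = 8.41 m^2/s^2
L/D = 123/0.171 = 719.29825
h_f = f*(L/D)*v^2/(2g) = 0.027 * 719.29825 * 8.41 / 19.62 = 8.32472 m

8.32472 m


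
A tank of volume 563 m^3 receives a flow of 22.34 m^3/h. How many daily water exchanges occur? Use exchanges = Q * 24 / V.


Daily flow volume = 22.34 m^3/h * 24 h = 536.16 m^3/day
Exchanges = daily flow / tank volume = 536.16 / 563 = 0.952327 exchanges/day

0.952327 exchanges/day


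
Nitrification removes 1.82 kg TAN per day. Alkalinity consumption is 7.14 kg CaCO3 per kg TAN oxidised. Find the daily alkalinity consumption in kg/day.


Alkalinity factor: 7.14 kg CaCO3 consumed per kg TAN nitrified
alk = 1.82 kg TAN * 7.14 = 12.9948 kg CaCO3/day

12.9948 kg CaCO3/day


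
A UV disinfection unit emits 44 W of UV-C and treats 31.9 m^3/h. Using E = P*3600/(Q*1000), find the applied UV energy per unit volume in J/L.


Energy delivered per hour = 44 W * 3600 s = 158400 J/h
Volume treated per hour = 31.9 m^3/h * 1000 = 31900 L/h
dose = 158400 / 31900 = 4.96552 J/L

4.96552 J/L


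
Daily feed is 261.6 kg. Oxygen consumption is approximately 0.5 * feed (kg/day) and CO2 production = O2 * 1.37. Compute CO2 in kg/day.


O2 = 261.6 * 0.5 = 130.8
CO2 = 130.8 * 1.37 = 179.196

179.196 kg/day


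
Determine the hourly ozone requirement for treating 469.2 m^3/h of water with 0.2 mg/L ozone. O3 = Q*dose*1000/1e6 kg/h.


O3 demand (mg/h) = Q * dose * 1000 = 469.2 * 0.2 * 1000 = 93840 mg/h
Convert mg to kg: 93840 / 1e6 = 0.09384 kg/h

0.09384 kg/h


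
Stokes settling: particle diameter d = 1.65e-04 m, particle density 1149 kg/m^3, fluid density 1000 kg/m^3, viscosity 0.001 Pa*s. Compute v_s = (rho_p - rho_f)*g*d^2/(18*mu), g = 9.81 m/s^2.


Density difference: rho_p - rho_f = 1149 - 1000 = 149 kg/m^3
d^2 = (1.65e-04)^2 = 2.7225e-08 m^2
Numerator = (rho_p - rho_f) * g * d^2 = 149 * 9.81 * 2.7225e-08 = 3.979451e-05
Denominator = 18 * mu = 18 * 0.001 = 0.018
v_s = 3.979451e-05 / 0.018 = 0.00221081 m/s
Check: Re = rho_f * v_s * d / mu = 1000 * 0.00221081 * 1.65e-04 / 0.001 = 0.365 < 1, so Stokes' law applies.

0.00221081 m/s


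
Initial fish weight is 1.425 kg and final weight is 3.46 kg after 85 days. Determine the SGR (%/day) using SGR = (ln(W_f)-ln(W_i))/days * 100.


ln(W_f) = ln(3.46) = 1.2412686
ln(W_i) = ln(1.425) = 0.35417181
ln(W_f) - ln(W_i) = 1.2412686 - 0.35417181 = 0.88709679
SGR = 0.88709679 / 85 * 100 = 1.04364 %/day

1.04364 %/day


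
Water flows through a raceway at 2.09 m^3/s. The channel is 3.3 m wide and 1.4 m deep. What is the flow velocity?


Cross-sectional area = W * d = 3.3 * 1.4 = 4.62 m^2
Velocity = Q / A = 2.09 / 4.62 = 0.452381 m/s

0.452381 m/s


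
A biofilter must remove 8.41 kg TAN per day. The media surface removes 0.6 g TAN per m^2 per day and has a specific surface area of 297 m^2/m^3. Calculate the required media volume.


A = 8.41*1000 / 0.6 = 14016.667 m^2
V = 14016.667 / 297 = 47.1942

47.1942 m^3


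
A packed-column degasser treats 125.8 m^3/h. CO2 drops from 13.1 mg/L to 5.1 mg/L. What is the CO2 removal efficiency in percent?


CO2_out / CO2_in = 5.1 / 13.1 = 0.38931298
Fraction remaining = 0.38931298
efficiency = (1 - 0.38931298) * 100 = 61.0687 %

61.0687 %


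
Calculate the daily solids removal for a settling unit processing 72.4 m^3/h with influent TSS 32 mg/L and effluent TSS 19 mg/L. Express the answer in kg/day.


Concentration drop: TSS_in - TSS_out = 32 - 19 = 13 mg/L
Hourly solids removed = Q * dTSS = 72.4 m^3/h * 13 mg/L = 941.2 g/h  (m^3/h * mg/L = g/h)
Daily solids removed = 941.2 * 24 = 22588.8 g/day
Convert g to kg: 22588.8 / 1000 = 22.5888 kg/day

22.5888 kg/day


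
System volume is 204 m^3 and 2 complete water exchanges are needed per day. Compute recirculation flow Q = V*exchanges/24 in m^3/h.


Daily recirculation volume = 204 m^3 * 2 = 408 m^3/day
Flow rate Q = daily volume / 24 h = 408 / 24 = 17 m^3/h

17 m^3/h


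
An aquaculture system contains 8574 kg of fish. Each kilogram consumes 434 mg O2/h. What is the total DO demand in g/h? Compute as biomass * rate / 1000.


Total O2 consumption (mg/h) = 8574 kg * 434 mg/(kg*h) = 3721116 mg/h
Convert to g/h: 3721116 / 1000 = 3721.116 g/h

3721.116 g/h


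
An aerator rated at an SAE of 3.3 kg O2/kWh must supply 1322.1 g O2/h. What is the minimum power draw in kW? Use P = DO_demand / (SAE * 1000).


SAE in g O2/kWh = 3.3 * 1000 = 3300 g/kWh
P = DO_demand / SAE_g = 1322.1 / 3300 = 0.400636 kW

0.400636 kW


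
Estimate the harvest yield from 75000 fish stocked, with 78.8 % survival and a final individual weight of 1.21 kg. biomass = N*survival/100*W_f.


Survivors = 75000 * 78.8/100 = 59100 fish
Harvest biomass = survivors * W_f = 59100 * 1.21 = 71511 kg

71511 kg


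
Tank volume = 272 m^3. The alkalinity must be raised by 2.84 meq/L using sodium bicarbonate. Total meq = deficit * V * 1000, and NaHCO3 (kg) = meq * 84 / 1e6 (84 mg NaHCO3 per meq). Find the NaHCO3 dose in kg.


Tank volume in L = 272 m^3 * 1000 = 272000 L
Total meq required = 2.84 meq/L * 272000 L = 772480 meq
NaHCO3 mass = 772480 meq * 84 mg/meq / 1e6 = 64.8883 kg

64.8883 kg


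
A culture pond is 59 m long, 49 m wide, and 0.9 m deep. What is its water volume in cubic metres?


Base area = L * W = 59 * 49 = 2891 m^2
Volume = area * depth = 2891 * 0.9 = 2601.9 m^3

2601.9 m^3


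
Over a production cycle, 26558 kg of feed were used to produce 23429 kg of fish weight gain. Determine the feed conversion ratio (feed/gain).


FCR = feed consumed / weight gained
FCR = 26558 kg / 23429 kg = 1.13355

1.13355


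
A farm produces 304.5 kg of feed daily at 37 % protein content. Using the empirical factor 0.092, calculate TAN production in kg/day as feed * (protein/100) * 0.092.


Protein in feed = 304.5 * 37/100 = 112.665 kg/day
TAN = protein * 0.092 = 112.665 * 0.092 = 10.36518 kg/day

10.36518 kg/day


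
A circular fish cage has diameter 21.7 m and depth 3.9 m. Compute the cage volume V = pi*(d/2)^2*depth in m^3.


r = d/2 = 21.7/2 = 10.85 m
Base area = pi*r^2 = pi*10.85^2 = 369.83614 m^2
Volume = 369.83614 * 3.9 = 1442.36 m^3

1442.36 m^3


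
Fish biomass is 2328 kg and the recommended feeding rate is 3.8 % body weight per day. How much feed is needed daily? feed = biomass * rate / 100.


Feeding rate fraction = 3.8% / 100 = 0.038
Daily feed = 2328 kg * 0.038 = 88.464 kg/day

88.464 kg/day


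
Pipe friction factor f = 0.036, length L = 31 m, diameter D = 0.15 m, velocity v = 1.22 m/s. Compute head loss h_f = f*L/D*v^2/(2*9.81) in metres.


v^2 = 1.22^2 = 1.4884 m^2/s^2
L/D = 31/0.15 = 206.66667
h_f = f*(L/D)*v^2/(2g) = 0.036 * 206.66667 * 1.4884 / 19.62 = 0.564409 m

0.564409 m


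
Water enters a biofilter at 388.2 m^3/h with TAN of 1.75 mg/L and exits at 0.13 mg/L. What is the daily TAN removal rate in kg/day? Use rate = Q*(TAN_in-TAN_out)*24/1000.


Concentration drop: TAN_in - TAN_out = 1.75 - 0.13 = 1.62 mg/L
Hourly TAN removed = Q * dTAN = 388.2 m^3/h * 1.62 mg/L = 628.884 g/h  (m^3/h * mg/L = g/h)
Daily TAN removed = 628.884 * 24 = 15093.216 g/day
Convert to kg/day: 15093.216 / 1000 = 15.093216 kg/day

15.093216 kg/day


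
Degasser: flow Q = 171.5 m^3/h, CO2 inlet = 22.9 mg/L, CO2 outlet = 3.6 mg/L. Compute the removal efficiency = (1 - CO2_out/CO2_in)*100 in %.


CO2_out / CO2_in = 3.6 / 22.9 = 0.15720524
Fraction remaining = 0.15720524
efficiency = (1 - 0.15720524) * 100 = 84.2795 %

84.2795 %
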